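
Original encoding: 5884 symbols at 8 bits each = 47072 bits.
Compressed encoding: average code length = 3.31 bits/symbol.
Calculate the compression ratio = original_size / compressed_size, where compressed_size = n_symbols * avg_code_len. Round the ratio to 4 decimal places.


original_size = n_symbols * orig_bits = 5884 * 8 = 47072 bits
compressed_size = n_symbols * avg_code_len = 5884 * 3.31 = 19476.04 bits
ratio = original_size / compressed_size = 47072 / 19476.04 = 2.4169

Compression ratio = 2.4169


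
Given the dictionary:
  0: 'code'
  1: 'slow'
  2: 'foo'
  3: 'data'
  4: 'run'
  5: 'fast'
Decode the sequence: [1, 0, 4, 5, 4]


Look up each index in the dictionary:
  1 -> 'slow'
  0 -> 'code'
  4 -> 'run'
  5 -> 'fast'
  4 -> 'run'

Decoded: "slow code run fast run"


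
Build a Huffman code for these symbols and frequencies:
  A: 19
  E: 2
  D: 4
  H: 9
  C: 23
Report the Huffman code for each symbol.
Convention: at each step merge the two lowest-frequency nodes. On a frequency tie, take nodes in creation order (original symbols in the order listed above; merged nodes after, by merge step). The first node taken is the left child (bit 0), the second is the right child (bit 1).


Huffman tree construction:
Step 1: Merge E(2) + D(4) = 6
Step 2: Merge (E+D)(6) + H(9) = 15
Step 3: Merge ((E+D)+H)(15) + A(19) = 34
Step 4: Merge C(23) + (((E+D)+H)+A)(34) = 57
Read each symbol's code off the tree from the root (left child = 0, right child = 1).

Codes:
  A: 11 (length 2)
  E: 1000 (length 4)
  D: 1001 (length 4)
  H: 101 (length 3)
  C: 0 (length 1)
Average code length: 112/57 = 1.9649 bits/symbol


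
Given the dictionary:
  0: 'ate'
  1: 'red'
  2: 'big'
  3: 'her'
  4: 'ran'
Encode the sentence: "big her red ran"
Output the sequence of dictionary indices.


Look up each word in the dictionary:
  'big' -> 2
  'her' -> 3
  'red' -> 1
  'ran' -> 4

Encoded: [2, 3, 1, 4]


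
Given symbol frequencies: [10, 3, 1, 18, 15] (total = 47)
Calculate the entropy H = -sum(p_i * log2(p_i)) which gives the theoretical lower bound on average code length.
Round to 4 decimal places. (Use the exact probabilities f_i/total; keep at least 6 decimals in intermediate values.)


Per-symbol terms -p_i * log2(p_i) with p_i = f_i/47:
  p = 10/47 = 0.212766: log2(p) = -2.232661, -p*log2(p) = 0.475034
  p = 3/47 = 0.063830: log2(p) = -3.969626, -p*log2(p) = 0.253380
  p = 1/47 = 0.021277: log2(p) = -5.554589, -p*log2(p) = 0.118183
  p = 18/47 = 0.382979: log2(p) = -1.384664, -p*log2(p) = 0.530297
  p = 15/47 = 0.319149: log2(p) = -1.647698, -p*log2(p) = 0.525861
H = 0.475034 + 0.253380 + 0.118183 + 0.530297 + 0.525861 = 1.902755

H = 1.9028 bits/symbol


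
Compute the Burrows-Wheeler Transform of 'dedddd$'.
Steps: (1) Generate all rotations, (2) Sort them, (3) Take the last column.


Rotations (sorted):
  0: $dedddd -> last char: d
  1: d$deddd -> last char: d
  2: dd$dedd -> last char: d
  3: ddd$ded -> last char: d
  4: dddd$de -> last char: e
  5: dedddd$ -> last char: $
  6: edddd$d -> last char: d


BWT = dddde$d


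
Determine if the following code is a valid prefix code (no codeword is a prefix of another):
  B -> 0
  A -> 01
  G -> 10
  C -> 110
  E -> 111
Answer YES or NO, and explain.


Checking each pair (does one codeword prefix another?):
  B='0' vs A='01': prefix -- VIOLATION

NO -- this is NOT a valid prefix code. B (0) is a prefix of A (01).


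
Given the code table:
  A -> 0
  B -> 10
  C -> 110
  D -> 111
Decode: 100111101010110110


Decoding:
10 -> B
0 -> A
111 -> D
10 -> B
10 -> B
10 -> B
110 -> C
110 -> C


Result: BADBBBCC


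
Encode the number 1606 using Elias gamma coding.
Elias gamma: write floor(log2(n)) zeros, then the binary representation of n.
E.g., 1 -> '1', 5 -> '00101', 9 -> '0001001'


num_bits = floor(log2(1606)) + 1 = 11
leading_zeros = num_bits - 1 = 10
binary(1606) = 11001000110

Elias gamma(1606) = '0000000000' + '11001000110' = 000000000011001000110 (21 bits)


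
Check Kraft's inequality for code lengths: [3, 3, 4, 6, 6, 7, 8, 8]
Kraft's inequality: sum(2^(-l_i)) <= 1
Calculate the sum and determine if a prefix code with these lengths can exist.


Sum = 2^(-3) + 2^(-3) + 2^(-4) + 2^(-6) + 2^(-6) + 2^(-7) + 2^(-8) + 2^(-8)
    = 0.125 + 0.125 + 0.0625 + 0.015625 + 0.015625 + 0.0078125 + 0.00390625 + 0.00390625
    = 92/256 = 0.359375
Since 0.359375 <= 1, Kraft's inequality IS satisfied.
A prefix code with these lengths CAN exist.

Kraft sum = 0.359375. Satisfied.


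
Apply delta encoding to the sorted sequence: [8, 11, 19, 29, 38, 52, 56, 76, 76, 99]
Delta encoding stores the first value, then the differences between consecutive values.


First value: 8
Deltas:
  11 - 8 = 3
  19 - 11 = 8
  29 - 19 = 10
  38 - 29 = 9
  52 - 38 = 14
  56 - 52 = 4
  76 - 56 = 20
  76 - 76 = 0
  99 - 76 = 23


Delta encoded: [8, 3, 8, 10, 9, 14, 4, 20, 0, 23]


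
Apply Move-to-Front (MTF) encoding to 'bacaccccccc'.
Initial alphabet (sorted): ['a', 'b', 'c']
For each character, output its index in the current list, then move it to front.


MTF encoding:
'b': index 1 in ['a', 'b', 'c'] -> ['b', 'a', 'c']
'a': index 1 in ['b', 'a', 'c'] -> ['a', 'b', 'c']
'c': index 2 in ['a', 'b', 'c'] -> ['c', 'a', 'b']
'a': index 1 in ['c', 'a', 'b'] -> ['a', 'c', 'b']
'c': index 1 in ['a', 'c', 'b'] -> ['c', 'a', 'b']
'c': index 0 in ['c', 'a', 'b'] -> ['c', 'a', 'b']
'c': index 0 in ['c', 'a', 'b'] -> ['c', 'a', 'b']
'c': index 0 in ['c', 'a', 'b'] -> ['c', 'a', 'b']
'c': index 0 in ['c', 'a', 'b'] -> ['c', 'a', 'b']
'c': index 0 in ['c', 'a', 'b'] -> ['c', 'a', 'b']
'c': index 0 in ['c', 'a', 'b'] -> ['c', 'a', 'b']


Output: [1, 1, 2, 1, 1, 0, 0, 0, 0, 0, 0]


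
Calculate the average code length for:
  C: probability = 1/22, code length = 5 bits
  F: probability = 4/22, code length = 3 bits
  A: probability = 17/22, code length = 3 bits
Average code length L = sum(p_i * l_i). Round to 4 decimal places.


Weighted contributions p_i * l_i:
  C: (1/22) * 5 = 5/22
  F: (4/22) * 3 = 12/22
  A: (17/22) * 3 = 51/22
Sum = (5 + 12 + 51)/22 = 68/22

L = 68/22 = 3.0909 bits/symbol


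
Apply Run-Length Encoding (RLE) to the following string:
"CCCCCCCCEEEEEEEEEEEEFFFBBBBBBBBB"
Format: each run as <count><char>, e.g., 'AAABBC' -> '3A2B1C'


Scanning runs left to right:
  i=0: run of 'C' x 8 -> '8C'
  i=8: run of 'E' x 12 -> '12E'
  i=20: run of 'F' x 3 -> '3F'
  i=23: run of 'B' x 9 -> '9B'

RLE = 8C12E3F9B


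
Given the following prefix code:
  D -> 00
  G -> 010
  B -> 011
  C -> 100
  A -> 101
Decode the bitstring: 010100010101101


Decoding step by step:
Bits 010 -> G
Bits 100 -> C
Bits 010 -> G
Bits 101 -> A
Bits 101 -> A


Decoded message: GCGAA


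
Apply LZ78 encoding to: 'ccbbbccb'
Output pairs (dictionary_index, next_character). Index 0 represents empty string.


LZ78 encoding steps:
Dictionary: {0: ''}
Step 1: w='' (idx 0), next='c' -> output (0, 'c'), add 'c' as idx 1
Step 2: w='c' (idx 1), next='b' -> output (1, 'b'), add 'cb' as idx 2
Step 3: w='' (idx 0), next='b' -> output (0, 'b'), add 'b' as idx 3
Step 4: w='b' (idx 3), next='c' -> output (3, 'c'), add 'bc' as idx 4
Step 5: w='cb' (idx 2), end of input -> output (2, '')


Encoded: [(0, 'c'), (1, 'b'), (0, 'b'), (3, 'c'), (2, '')]


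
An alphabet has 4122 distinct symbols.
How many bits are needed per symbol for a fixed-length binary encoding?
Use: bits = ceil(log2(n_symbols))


log2(4122) = 12.0091
Bracket: 2^12 = 4096 < 4122 <= 2^13 = 8192
So ceil(log2(4122)) = 13

bits = ceil(log2(4122)) = ceil(12.0091) = 13 bits


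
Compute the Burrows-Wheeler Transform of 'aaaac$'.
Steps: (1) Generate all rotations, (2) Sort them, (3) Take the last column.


Rotations (sorted):
  0: $aaaac -> last char: c
  1: aaaac$ -> last char: $
  2: aaac$a -> last char: a
  3: aac$aa -> last char: a
  4: ac$aaa -> last char: a
  5: c$aaaa -> last char: a


BWT = c$aaaa


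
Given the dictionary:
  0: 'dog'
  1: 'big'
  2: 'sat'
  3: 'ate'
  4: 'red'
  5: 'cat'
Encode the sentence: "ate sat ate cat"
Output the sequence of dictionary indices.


Look up each word in the dictionary:
  'ate' -> 3
  'sat' -> 2
  'ate' -> 3
  'cat' -> 5

Encoded: [3, 2, 3, 5]


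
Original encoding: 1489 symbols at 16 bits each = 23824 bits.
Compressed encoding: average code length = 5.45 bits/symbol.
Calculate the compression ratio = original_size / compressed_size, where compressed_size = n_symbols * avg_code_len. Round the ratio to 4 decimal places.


original_size = n_symbols * orig_bits = 1489 * 16 = 23824 bits
compressed_size = n_symbols * avg_code_len = 1489 * 5.45 = 8115.05 bits
ratio = original_size / compressed_size = 23824 / 8115.05 = 2.9358

Compression ratio = 2.9358


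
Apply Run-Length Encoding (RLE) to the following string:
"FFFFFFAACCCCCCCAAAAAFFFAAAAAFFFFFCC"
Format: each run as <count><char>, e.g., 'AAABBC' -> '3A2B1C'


Scanning runs left to right:
  i=0: run of 'F' x 6 -> '6F'
  i=6: run of 'A' x 2 -> '2A'
  i=8: run of 'C' x 7 -> '7C'
  i=15: run of 'A' x 5 -> '5A'
  i=20: run of 'F' x 3 -> '3F'
  i=23: run of 'A' x 5 -> '5A'
  i=28: run of 'F' x 5 -> '5F'
  i=33: run of 'C' x 2 -> '2C'

RLE = 6F2A7C5A3F5A5F2C


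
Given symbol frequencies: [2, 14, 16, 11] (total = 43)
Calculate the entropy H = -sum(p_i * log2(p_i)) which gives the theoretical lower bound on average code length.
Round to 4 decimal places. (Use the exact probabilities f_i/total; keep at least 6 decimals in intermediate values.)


Per-symbol terms -p_i * log2(p_i) with p_i = f_i/43:
  p = 2/43 = 0.046512: log2(p) = -4.426265, -p*log2(p) = 0.205873
  p = 14/43 = 0.325581: log2(p) = -1.618910, -p*log2(p) = 0.527087
  p = 16/43 = 0.372093: log2(p) = -1.426265, -p*log2(p) = 0.530703
  p = 11/43 = 0.255814: log2(p) = -1.966833, -p*log2(p) = 0.503143
H = 0.205873 + 0.527087 + 0.530703 + 0.503143 = 1.766806

H = 1.7668 bits/symbol


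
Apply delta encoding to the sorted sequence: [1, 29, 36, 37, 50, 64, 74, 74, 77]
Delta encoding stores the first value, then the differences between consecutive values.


First value: 1
Deltas:
  29 - 1 = 28
  36 - 29 = 7
  37 - 36 = 1
  50 - 37 = 13
  64 - 50 = 14
  74 - 64 = 10
  74 - 74 = 0
  77 - 74 = 3


Delta encoded: [1, 28, 7, 1, 13, 14, 10, 0, 3]


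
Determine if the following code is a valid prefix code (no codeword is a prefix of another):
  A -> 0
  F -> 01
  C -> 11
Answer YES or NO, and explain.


Checking each pair (does one codeword prefix another?):
  A='0' vs F='01': prefix -- VIOLATION

NO -- this is NOT a valid prefix code. A (0) is a prefix of F (01).


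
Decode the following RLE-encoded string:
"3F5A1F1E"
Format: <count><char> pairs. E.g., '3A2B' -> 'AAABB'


Expanding each <count><char> pair:
  3F -> 'FFF'
  5A -> 'AAAAA'
  1F -> 'F'
  1E -> 'E'

Decoded = FFFAAAAAFE


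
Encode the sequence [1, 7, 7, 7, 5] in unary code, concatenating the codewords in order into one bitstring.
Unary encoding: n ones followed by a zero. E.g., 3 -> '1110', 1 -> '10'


Encode each number as n ones followed by a terminating 0:
  1 -> 10 (2 bits)
  7 -> 11111110 (8 bits)
  7 -> 11111110 (8 bits)
  7 -> 11111110 (8 bits)
  5 -> 111110 (6 bits)
Total length = 2 + 8 + 8 + 8 + 6 = 32 bits.

Unary([1, 7, 7, 7, 5]) = 10111111101111111011111110111110 (32 bits)


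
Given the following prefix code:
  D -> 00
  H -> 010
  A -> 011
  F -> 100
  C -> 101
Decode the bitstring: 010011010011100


Decoding step by step:
Bits 010 -> H
Bits 011 -> A
Bits 010 -> H
Bits 011 -> A
Bits 100 -> F


Decoded message: HAHAF


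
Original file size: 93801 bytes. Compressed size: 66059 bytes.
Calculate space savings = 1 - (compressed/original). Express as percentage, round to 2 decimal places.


ratio = compressed/original = 66059/93801 = 0.704246
savings = 1 - ratio = 1 - 0.704246 = 0.295754
as a percentage: 0.295754 * 100 = 29.58%

Space savings = 1 - 66059/93801 = 29.58%


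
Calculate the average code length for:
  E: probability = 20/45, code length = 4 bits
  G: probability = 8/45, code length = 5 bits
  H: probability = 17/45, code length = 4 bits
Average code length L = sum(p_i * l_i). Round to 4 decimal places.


Weighted contributions p_i * l_i:
  E: (20/45) * 4 = 80/45
  G: (8/45) * 5 = 40/45
  H: (17/45) * 4 = 68/45
Sum = (80 + 40 + 68)/45 = 188/45

L = 188/45 = 4.1778 bits/symbol


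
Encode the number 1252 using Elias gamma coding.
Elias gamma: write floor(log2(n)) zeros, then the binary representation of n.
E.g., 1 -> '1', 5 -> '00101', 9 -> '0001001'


num_bits = floor(log2(1252)) + 1 = 11
leading_zeros = num_bits - 1 = 10
binary(1252) = 10011100100

Elias gamma(1252) = '0000000000' + '10011100100' = 000000000010011100100 (21 bits)


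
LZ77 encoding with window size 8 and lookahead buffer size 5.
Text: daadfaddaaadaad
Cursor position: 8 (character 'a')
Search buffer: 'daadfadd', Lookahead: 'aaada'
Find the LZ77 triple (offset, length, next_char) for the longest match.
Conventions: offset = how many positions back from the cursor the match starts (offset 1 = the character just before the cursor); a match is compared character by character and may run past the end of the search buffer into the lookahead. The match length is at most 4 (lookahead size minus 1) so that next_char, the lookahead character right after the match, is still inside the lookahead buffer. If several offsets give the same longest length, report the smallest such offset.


Try each offset into the search buffer:
  offset=1 (pos 7, char 'd'): match length 0
  offset=2 (pos 6, char 'd'): match length 0
  offset=3 (pos 5, char 'a'): match length 1
  offset=4 (pos 4, char 'f'): match length 0
  offset=5 (pos 3, char 'd'): match length 0
  offset=6 (pos 2, char 'a'): match length 1
  offset=7 (pos 1, char 'a'): match length 2
  offset=8 (pos 0, char 'd'): match length 0
Longest match has length 2 at offset 7.
next_char = character at position 8 + 2 = 10 -> 'a'

Best match: offset=7, length=2 (matching 'aa' starting at position 1)
LZ77 triple: (7, 2, 'a')


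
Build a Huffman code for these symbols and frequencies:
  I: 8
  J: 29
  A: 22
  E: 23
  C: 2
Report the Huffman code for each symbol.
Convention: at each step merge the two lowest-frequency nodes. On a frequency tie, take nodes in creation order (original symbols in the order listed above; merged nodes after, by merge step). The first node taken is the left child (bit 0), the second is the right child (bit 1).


Huffman tree construction:
Step 1: Merge C(2) + I(8) = 10
Step 2: Merge (C+I)(10) + A(22) = 32
Step 3: Merge E(23) + J(29) = 52
Step 4: Merge ((C+I)+A)(32) + (E+J)(52) = 84
Read each symbol's code off the tree from the root (left child = 0, right child = 1).

Codes:
  I: 001 (length 3)
  J: 11 (length 2)
  A: 01 (length 2)
  E: 10 (length 2)
  C: 000 (length 3)
Average code length: 178/84 = 2.1190 bits/symbol


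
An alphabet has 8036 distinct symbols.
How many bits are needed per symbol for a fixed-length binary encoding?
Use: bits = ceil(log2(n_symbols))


log2(8036) = 12.9723
Bracket: 2^12 = 4096 < 8036 <= 2^13 = 8192
So ceil(log2(8036)) = 13

bits = ceil(log2(8036)) = ceil(12.9723) = 13 bits


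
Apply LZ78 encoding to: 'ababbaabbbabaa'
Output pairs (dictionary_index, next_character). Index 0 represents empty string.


LZ78 encoding steps:
Dictionary: {0: ''}
Step 1: w='' (idx 0), next='a' -> output (0, 'a'), add 'a' as idx 1
Step 2: w='' (idx 0), next='b' -> output (0, 'b'), add 'b' as idx 2
Step 3: w='a' (idx 1), next='b' -> output (1, 'b'), add 'ab' as idx 3
Step 4: w='b' (idx 2), next='a' -> output (2, 'a'), add 'ba' as idx 4
Step 5: w='ab' (idx 3), next='b' -> output (3, 'b'), add 'abb' as idx 5
Step 6: w='ba' (idx 4), next='b' -> output (4, 'b'), add 'bab' as idx 6
Step 7: w='a' (idx 1), next='a' -> output (1, 'a'), add 'aa' as idx 7


Encoded: [(0, 'a'), (0, 'b'), (1, 'b'), (2, 'a'), (3, 'b'), (4, 'b'), (1, 'a')]


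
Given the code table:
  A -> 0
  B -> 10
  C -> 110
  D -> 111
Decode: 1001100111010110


Decoding:
10 -> B
0 -> A
110 -> C
0 -> A
111 -> D
0 -> A
10 -> B
110 -> C


Result: BACADABC


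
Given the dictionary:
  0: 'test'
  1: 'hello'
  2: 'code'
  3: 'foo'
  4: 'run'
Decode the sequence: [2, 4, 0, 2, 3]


Look up each index in the dictionary:
  2 -> 'code'
  4 -> 'run'
  0 -> 'test'
  2 -> 'code'
  3 -> 'foo'

Decoded: "code run test code foo"


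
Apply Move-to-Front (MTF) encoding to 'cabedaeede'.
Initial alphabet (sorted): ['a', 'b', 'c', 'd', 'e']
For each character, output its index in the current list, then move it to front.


MTF encoding:
'c': index 2 in ['a', 'b', 'c', 'd', 'e'] -> ['c', 'a', 'b', 'd', 'e']
'a': index 1 in ['c', 'a', 'b', 'd', 'e'] -> ['a', 'c', 'b', 'd', 'e']
'b': index 2 in ['a', 'c', 'b', 'd', 'e'] -> ['b', 'a', 'c', 'd', 'e']
'e': index 4 in ['b', 'a', 'c', 'd', 'e'] -> ['e', 'b', 'a', 'c', 'd']
'd': index 4 in ['e', 'b', 'a', 'c', 'd'] -> ['d', 'e', 'b', 'a', 'c']
'a': index 3 in ['d', 'e', 'b', 'a', 'c'] -> ['a', 'd', 'e', 'b', 'c']
'e': index 2 in ['a', 'd', 'e', 'b', 'c'] -> ['e', 'a', 'd', 'b', 'c']
'e': index 0 in ['e', 'a', 'd', 'b', 'c'] -> ['e', 'a', 'd', 'b', 'c']
'd': index 2 in ['e', 'a', 'd', 'b', 'c'] -> ['d', 'e', 'a', 'b', 'c']
'e': index 1 in ['d', 'e', 'a', 'b', 'c'] -> ['e', 'd', 'a', 'b', 'c']


Output: [2, 1, 2, 4, 4, 3, 2, 0, 2, 1]


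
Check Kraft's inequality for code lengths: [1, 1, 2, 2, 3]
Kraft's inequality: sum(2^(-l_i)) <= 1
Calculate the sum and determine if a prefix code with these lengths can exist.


Sum = 2^(-1) + 2^(-1) + 2^(-2) + 2^(-2) + 2^(-3)
    = 0.5 + 0.5 + 0.25 + 0.25 + 0.125
    = 13/8 = 1.625
Since 1.625 > 1, Kraft's inequality is NOT satisfied.
A prefix code with these lengths CANNOT exist.

Kraft sum = 1.625. Not satisfied.


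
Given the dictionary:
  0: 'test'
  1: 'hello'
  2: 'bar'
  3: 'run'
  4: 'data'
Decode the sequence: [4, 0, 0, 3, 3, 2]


Look up each index in the dictionary:
  4 -> 'data'
  0 -> 'test'
  0 -> 'test'
  3 -> 'run'
  3 -> 'run'
  2 -> 'bar'

Decoded: "data test test run run bar"


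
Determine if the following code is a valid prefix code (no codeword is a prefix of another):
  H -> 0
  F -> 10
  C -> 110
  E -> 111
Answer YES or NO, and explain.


Checking each pair (does one codeword prefix another?):
  H='0' vs F='10': no prefix
  H='0' vs C='110': no prefix
  H='0' vs E='111': no prefix
  F='10' vs H='0': no prefix
  F='10' vs C='110': no prefix
  F='10' vs E='111': no prefix
  C='110' vs H='0': no prefix
  C='110' vs F='10': no prefix
  C='110' vs E='111': no prefix
  E='111' vs H='0': no prefix
  E='111' vs F='10': no prefix
  E='111' vs C='110': no prefix
No violation found over all pairs.

YES -- this is a valid prefix code. No codeword is a prefix of any other codeword.


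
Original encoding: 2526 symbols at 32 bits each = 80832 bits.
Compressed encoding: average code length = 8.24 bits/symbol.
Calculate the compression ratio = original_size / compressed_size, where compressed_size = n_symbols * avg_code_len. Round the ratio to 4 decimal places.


original_size = n_symbols * orig_bits = 2526 * 32 = 80832 bits
compressed_size = n_symbols * avg_code_len = 2526 * 8.24 = 20814.24 bits
ratio = original_size / compressed_size = 80832 / 20814.24 = 3.8835

Compression ratio = 3.8835


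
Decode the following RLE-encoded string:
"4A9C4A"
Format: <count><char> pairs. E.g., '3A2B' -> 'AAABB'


Expanding each <count><char> pair:
  4A -> 'AAAA'
  9C -> 'CCCCCCCCC'
  4A -> 'AAAA'

Decoded = AAAACCCCCCCCCAAAA


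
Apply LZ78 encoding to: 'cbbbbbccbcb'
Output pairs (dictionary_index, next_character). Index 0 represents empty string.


LZ78 encoding steps:
Dictionary: {0: ''}
Step 1: w='' (idx 0), next='c' -> output (0, 'c'), add 'c' as idx 1
Step 2: w='' (idx 0), next='b' -> output (0, 'b'), add 'b' as idx 2
Step 3: w='b' (idx 2), next='b' -> output (2, 'b'), add 'bb' as idx 3
Step 4: w='bb' (idx 3), next='c' -> output (3, 'c'), add 'bbc' as idx 4
Step 5: w='c' (idx 1), next='b' -> output (1, 'b'), add 'cb' as idx 5
Step 6: w='cb' (idx 5), end of input -> output (5, '')


Encoded: [(0, 'c'), (0, 'b'), (2, 'b'), (3, 'c'), (1, 'b'), (5, '')]


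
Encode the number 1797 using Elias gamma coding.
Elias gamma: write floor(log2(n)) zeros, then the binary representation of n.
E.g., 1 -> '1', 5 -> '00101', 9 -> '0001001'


num_bits = floor(log2(1797)) + 1 = 11
leading_zeros = num_bits - 1 = 10
binary(1797) = 11100000101

Elias gamma(1797) = '0000000000' + '11100000101' = 000000000011100000101 (21 bits)


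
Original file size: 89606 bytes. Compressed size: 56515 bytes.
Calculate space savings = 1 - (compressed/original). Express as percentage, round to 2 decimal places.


ratio = compressed/original = 56515/89606 = 0.630706
savings = 1 - ratio = 1 - 0.630706 = 0.369294
as a percentage: 0.369294 * 100 = 36.93%

Space savings = 1 - 56515/89606 = 36.93%


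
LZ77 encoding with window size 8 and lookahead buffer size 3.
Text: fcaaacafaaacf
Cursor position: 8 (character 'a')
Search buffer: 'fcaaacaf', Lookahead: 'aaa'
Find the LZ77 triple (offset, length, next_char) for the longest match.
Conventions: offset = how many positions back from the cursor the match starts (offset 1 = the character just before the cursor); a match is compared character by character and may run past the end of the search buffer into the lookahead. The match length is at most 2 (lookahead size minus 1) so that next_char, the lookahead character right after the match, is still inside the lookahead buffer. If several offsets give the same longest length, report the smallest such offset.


Try each offset into the search buffer:
  offset=1 (pos 7, char 'f'): match length 0
  offset=2 (pos 6, char 'a'): match length 1
  offset=3 (pos 5, char 'c'): match length 0
  offset=4 (pos 4, char 'a'): match length 1
  offset=5 (pos 3, char 'a'): match length 2
  offset=6 (pos 2, char 'a'): match length 2
  offset=7 (pos 1, char 'c'): match length 0
  offset=8 (pos 0, char 'f'): match length 0
Longest match has length 2, found at offsets 5, 6; take the smallest, offset 5.
next_char = character at position 8 + 2 = 10 -> 'a'

Best match: offset=5, length=2 (matching 'aa' starting at position 3)
LZ77 triple: (5, 2, 'a')


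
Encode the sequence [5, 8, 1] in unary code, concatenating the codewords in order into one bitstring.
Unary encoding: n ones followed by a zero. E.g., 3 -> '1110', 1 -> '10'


Encode each number as n ones followed by a terminating 0:
  5 -> 111110 (6 bits)
  8 -> 111111110 (9 bits)
  1 -> 10 (2 bits)
Total length = 6 + 9 + 2 = 17 bits.

Unary([5, 8, 1]) = 11111011111111010 (17 bits)


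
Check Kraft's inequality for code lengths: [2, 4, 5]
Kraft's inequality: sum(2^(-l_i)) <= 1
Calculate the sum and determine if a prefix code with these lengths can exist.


Sum = 2^(-2) + 2^(-4) + 2^(-5)
    = 0.25 + 0.0625 + 0.03125
    = 11/32 = 0.34375
Since 0.34375 <= 1, Kraft's inequality IS satisfied.
A prefix code with these lengths CAN exist.

Kraft sum = 0.34375. Satisfied.


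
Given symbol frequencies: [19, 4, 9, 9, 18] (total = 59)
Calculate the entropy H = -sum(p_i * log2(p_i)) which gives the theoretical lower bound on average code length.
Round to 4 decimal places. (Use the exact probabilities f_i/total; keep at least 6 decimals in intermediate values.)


Per-symbol terms -p_i * log2(p_i) with p_i = f_i/59:
  p = 19/59 = 0.322034: log2(p) = -1.634716, -p*log2(p) = 0.526434
  p = 4/59 = 0.067797: log2(p) = -3.882643, -p*log2(p) = 0.263230
  p = 9/59 = 0.152542: log2(p) = -2.712718, -p*log2(p) = 0.413804
  p = 9/59 = 0.152542: log2(p) = -2.712718, -p*log2(p) = 0.413804
  p = 18/59 = 0.305085: log2(p) = -1.712718, -p*log2(p) = 0.522524
H = 0.526434 + 0.263230 + 0.413804 + 0.413804 + 0.522524 = 2.139796

H = 2.1398 bits/symbol


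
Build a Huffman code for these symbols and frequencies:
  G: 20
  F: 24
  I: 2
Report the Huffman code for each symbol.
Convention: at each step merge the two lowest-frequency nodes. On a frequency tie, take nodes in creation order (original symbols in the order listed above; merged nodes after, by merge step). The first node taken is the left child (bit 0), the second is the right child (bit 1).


Huffman tree construction:
Step 1: Merge I(2) + G(20) = 22
Step 2: Merge (I+G)(22) + F(24) = 46
Read each symbol's code off the tree from the root (left child = 0, right child = 1).

Codes:
  G: 01 (length 2)
  F: 1 (length 1)
  I: 00 (length 2)
Average code length: 68/46 = 1.4783 bits/symbol


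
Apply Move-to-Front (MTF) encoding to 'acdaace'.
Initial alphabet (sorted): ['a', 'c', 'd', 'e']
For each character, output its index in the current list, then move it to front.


MTF encoding:
'a': index 0 in ['a', 'c', 'd', 'e'] -> ['a', 'c', 'd', 'e']
'c': index 1 in ['a', 'c', 'd', 'e'] -> ['c', 'a', 'd', 'e']
'd': index 2 in ['c', 'a', 'd', 'e'] -> ['d', 'c', 'a', 'e']
'a': index 2 in ['d', 'c', 'a', 'e'] -> ['a', 'd', 'c', 'e']
'a': index 0 in ['a', 'd', 'c', 'e'] -> ['a', 'd', 'c', 'e']
'c': index 2 in ['a', 'd', 'c', 'e'] -> ['c', 'a', 'd', 'e']
'e': index 3 in ['c', 'a', 'd', 'e'] -> ['e', 'c', 'a', 'd']


Output: [0, 1, 2, 2, 0, 2, 3]


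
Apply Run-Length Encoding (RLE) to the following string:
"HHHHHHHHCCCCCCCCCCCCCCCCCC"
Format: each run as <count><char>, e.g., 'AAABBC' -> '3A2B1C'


Scanning runs left to right:
  i=0: run of 'H' x 8 -> '8H'
  i=8: run of 'C' x 18 -> '18C'

RLE = 8H18C


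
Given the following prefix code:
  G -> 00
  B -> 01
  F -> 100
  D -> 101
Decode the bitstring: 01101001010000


Decoding step by step:
Bits 01 -> B
Bits 101 -> D
Bits 00 -> G
Bits 101 -> D
Bits 00 -> G
Bits 00 -> G


Decoded message: BDGDGG


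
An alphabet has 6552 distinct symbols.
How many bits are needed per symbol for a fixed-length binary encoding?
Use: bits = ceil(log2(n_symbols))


log2(6552) = 12.6777
Bracket: 2^12 = 4096 < 6552 <= 2^13 = 8192
So ceil(log2(6552)) = 13

bits = ceil(log2(6552)) = ceil(12.6777) = 13 bits


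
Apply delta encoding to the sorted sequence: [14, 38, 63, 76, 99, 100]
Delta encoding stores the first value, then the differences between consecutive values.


First value: 14
Deltas:
  38 - 14 = 24
  63 - 38 = 25
  76 - 63 = 13
  99 - 76 = 23
  100 - 99 = 1


Delta encoded: [14, 24, 25, 13, 23, 1]


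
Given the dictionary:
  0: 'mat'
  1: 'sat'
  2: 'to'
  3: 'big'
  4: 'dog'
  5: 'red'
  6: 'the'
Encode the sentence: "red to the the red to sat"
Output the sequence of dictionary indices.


Look up each word in the dictionary:
  'red' -> 5
  'to' -> 2
  'the' -> 6
  'the' -> 6
  'red' -> 5
  'to' -> 2
  'sat' -> 1

Encoded: [5, 2, 6, 6, 5, 2, 1]


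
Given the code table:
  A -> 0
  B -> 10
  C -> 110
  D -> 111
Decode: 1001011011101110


Decoding:
10 -> B
0 -> A
10 -> B
110 -> C
111 -> D
0 -> A
111 -> D
0 -> A


Result: BABCDADA


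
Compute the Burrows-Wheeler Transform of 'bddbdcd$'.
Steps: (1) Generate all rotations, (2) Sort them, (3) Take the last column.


Rotations (sorted):
  0: $bddbdcd -> last char: d
  1: bdcd$bdd -> last char: d
  2: bddbdcd$ -> last char: $
  3: cd$bddbd -> last char: d
  4: d$bddbdc -> last char: c
  5: dbdcd$bd -> last char: d
  6: dcd$bddb -> last char: b
  7: ddbdcd$b -> last char: b


BWT = dd$dcdbb


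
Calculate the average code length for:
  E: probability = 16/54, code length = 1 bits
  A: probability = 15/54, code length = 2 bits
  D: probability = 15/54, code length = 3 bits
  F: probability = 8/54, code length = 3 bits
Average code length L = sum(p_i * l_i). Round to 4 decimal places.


Weighted contributions p_i * l_i:
  E: (16/54) * 1 = 16/54
  A: (15/54) * 2 = 30/54
  D: (15/54) * 3 = 45/54
  F: (8/54) * 3 = 24/54
Sum = (16 + 30 + 45 + 24)/54 = 115/54

L = 115/54 = 2.1296 bits/symbol


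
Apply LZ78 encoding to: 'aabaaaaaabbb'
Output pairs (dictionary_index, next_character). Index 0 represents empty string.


LZ78 encoding steps:
Dictionary: {0: ''}
Step 1: w='' (idx 0), next='a' -> output (0, 'a'), add 'a' as idx 1
Step 2: w='a' (idx 1), next='b' -> output (1, 'b'), add 'ab' as idx 2
Step 3: w='a' (idx 1), next='a' -> output (1, 'a'), add 'aa' as idx 3
Step 4: w='aa' (idx 3), next='a' -> output (3, 'a'), add 'aaa' as idx 4
Step 5: w='ab' (idx 2), next='b' -> output (2, 'b'), add 'abb' as idx 5
Step 6: w='' (idx 0), next='b' -> output (0, 'b'), add 'b' as idx 6


Encoded: [(0, 'a'), (1, 'b'), (1, 'a'), (3, 'a'), (2, 'b'), (0, 'b')]


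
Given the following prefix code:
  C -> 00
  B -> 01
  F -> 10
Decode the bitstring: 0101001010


Decoding step by step:
Bits 01 -> B
Bits 01 -> B
Bits 00 -> C
Bits 10 -> F
Bits 10 -> F


Decoded message: BBCFF


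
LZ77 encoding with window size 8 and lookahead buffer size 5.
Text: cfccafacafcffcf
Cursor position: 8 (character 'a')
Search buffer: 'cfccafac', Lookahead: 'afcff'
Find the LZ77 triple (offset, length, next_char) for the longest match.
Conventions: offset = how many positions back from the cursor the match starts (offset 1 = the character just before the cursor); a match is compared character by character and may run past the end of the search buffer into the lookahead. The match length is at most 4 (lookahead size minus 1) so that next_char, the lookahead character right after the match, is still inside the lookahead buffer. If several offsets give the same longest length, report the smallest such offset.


Try each offset into the search buffer:
  offset=1 (pos 7, char 'c'): match length 0
  offset=2 (pos 6, char 'a'): match length 1
  offset=3 (pos 5, char 'f'): match length 0
  offset=4 (pos 4, char 'a'): match length 2
  offset=5 (pos 3, char 'c'): match length 0
  offset=6 (pos 2, char 'c'): match length 0
  offset=7 (pos 1, char 'f'): match length 0
  offset=8 (pos 0, char 'c'): match length 0
Longest match has length 2 at offset 4.
next_char = character at position 8 + 2 = 10 -> 'c'

Best match: offset=4, length=2 (matching 'af' starting at position 4)
LZ77 triple: (4, 2, 'c')


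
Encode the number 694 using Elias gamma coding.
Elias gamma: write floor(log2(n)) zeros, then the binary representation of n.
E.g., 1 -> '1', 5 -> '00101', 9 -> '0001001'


num_bits = floor(log2(694)) + 1 = 10
leading_zeros = num_bits - 1 = 9
binary(694) = 1010110110

Elias gamma(694) = '000000000' + '1010110110' = 0000000001010110110 (19 bits)


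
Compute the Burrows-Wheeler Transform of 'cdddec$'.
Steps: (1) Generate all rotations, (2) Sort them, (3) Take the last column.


Rotations (sorted):
  0: $cdddec -> last char: c
  1: c$cddde -> last char: e
  2: cdddec$ -> last char: $
  3: dddec$c -> last char: c
  4: ddec$cd -> last char: d
  5: dec$cdd -> last char: d
  6: ec$cddd -> last char: d


BWT = ce$cddd


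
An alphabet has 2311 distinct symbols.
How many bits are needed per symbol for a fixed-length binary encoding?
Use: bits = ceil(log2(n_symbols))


log2(2311) = 11.1743
Bracket: 2^11 = 2048 < 2311 <= 2^12 = 4096
So ceil(log2(2311)) = 12

bits = ceil(log2(2311)) = ceil(11.1743) = 12 bits


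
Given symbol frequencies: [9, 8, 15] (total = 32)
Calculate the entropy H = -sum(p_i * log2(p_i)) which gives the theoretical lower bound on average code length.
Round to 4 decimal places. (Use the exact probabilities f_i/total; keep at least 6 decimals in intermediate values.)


Per-symbol terms -p_i * log2(p_i) with p_i = f_i/32:
  p = 9/32 = 0.281250: log2(p) = -1.830075, -p*log2(p) = 0.514709
  p = 8/32 = 0.250000: log2(p) = -2.000000, -p*log2(p) = 0.500000
  p = 15/32 = 0.468750: log2(p) = -1.093109, -p*log2(p) = 0.512395
H = 0.514709 + 0.500000 + 0.512395 = 1.527104

H = 1.5271 bits/symbol


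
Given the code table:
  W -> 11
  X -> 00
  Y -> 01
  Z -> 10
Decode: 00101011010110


Decoding:
00 -> X
10 -> Z
10 -> Z
11 -> W
01 -> Y
01 -> Y
10 -> Z


Result: XZZWYYZ


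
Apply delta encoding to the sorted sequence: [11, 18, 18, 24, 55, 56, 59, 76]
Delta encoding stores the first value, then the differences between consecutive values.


First value: 11
Deltas:
  18 - 11 = 7
  18 - 18 = 0
  24 - 18 = 6
  55 - 24 = 31
  56 - 55 = 1
  59 - 56 = 3
  76 - 59 = 17


Delta encoded: [11, 7, 0, 6, 31, 1, 3, 17]


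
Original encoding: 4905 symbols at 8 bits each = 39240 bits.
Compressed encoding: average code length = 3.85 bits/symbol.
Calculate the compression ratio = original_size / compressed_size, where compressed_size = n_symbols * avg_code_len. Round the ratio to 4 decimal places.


original_size = n_symbols * orig_bits = 4905 * 8 = 39240 bits
compressed_size = n_symbols * avg_code_len = 4905 * 3.85 = 18884.25 bits
ratio = original_size / compressed_size = 39240 / 18884.25 = 2.0779

Compression ratio = 2.0779


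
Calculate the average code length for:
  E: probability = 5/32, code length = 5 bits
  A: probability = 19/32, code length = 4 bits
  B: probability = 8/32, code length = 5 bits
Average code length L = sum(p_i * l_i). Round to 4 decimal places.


Weighted contributions p_i * l_i:
  E: (5/32) * 5 = 25/32
  A: (19/32) * 4 = 76/32
  B: (8/32) * 5 = 40/32
Sum = (25 + 76 + 40)/32 = 141/32

L = 141/32 = 4.4063 bits/symbol


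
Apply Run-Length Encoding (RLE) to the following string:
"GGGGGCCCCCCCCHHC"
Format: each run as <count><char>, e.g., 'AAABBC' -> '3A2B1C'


Scanning runs left to right:
  i=0: run of 'G' x 5 -> '5G'
  i=5: run of 'C' x 8 -> '8C'
  i=13: run of 'H' x 2 -> '2H'
  i=15: run of 'C' x 1 -> '1C'

RLE = 5G8C2H1C


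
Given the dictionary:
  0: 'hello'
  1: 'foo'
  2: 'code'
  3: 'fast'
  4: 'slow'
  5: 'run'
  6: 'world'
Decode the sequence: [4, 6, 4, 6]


Look up each index in the dictionary:
  4 -> 'slow'
  6 -> 'world'
  4 -> 'slow'
  6 -> 'world'

Decoded: "slow world slow world"


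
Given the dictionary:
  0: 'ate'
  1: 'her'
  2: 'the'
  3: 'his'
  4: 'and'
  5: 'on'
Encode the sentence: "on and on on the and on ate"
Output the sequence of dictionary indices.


Look up each word in the dictionary:
  'on' -> 5
  'and' -> 4
  'on' -> 5
  'on' -> 5
  'the' -> 2
  'and' -> 4
  'on' -> 5
  'ate' -> 0

Encoded: [5, 4, 5, 5, 2, 4, 5, 0]


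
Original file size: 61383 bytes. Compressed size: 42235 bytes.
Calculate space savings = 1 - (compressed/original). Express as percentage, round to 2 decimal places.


ratio = compressed/original = 42235/61383 = 0.688057
savings = 1 - ratio = 1 - 0.688057 = 0.311943
as a percentage: 0.311943 * 100 = 31.19%

Space savings = 1 - 42235/61383 = 31.19%


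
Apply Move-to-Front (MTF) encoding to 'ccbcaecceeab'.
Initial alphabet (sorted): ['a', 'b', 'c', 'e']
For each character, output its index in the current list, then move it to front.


MTF encoding:
'c': index 2 in ['a', 'b', 'c', 'e'] -> ['c', 'a', 'b', 'e']
'c': index 0 in ['c', 'a', 'b', 'e'] -> ['c', 'a', 'b', 'e']
'b': index 2 in ['c', 'a', 'b', 'e'] -> ['b', 'c', 'a', 'e']
'c': index 1 in ['b', 'c', 'a', 'e'] -> ['c', 'b', 'a', 'e']
'a': index 2 in ['c', 'b', 'a', 'e'] -> ['a', 'c', 'b', 'e']
'e': index 3 in ['a', 'c', 'b', 'e'] -> ['e', 'a', 'c', 'b']
'c': index 2 in ['e', 'a', 'c', 'b'] -> ['c', 'e', 'a', 'b']
'c': index 0 in ['c', 'e', 'a', 'b'] -> ['c', 'e', 'a', 'b']
'e': index 1 in ['c', 'e', 'a', 'b'] -> ['e', 'c', 'a', 'b']
'e': index 0 in ['e', 'c', 'a', 'b'] -> ['e', 'c', 'a', 'b']
'a': index 2 in ['e', 'c', 'a', 'b'] -> ['a', 'e', 'c', 'b']
'b': index 3 in ['a', 'e', 'c', 'b'] -> ['b', 'a', 'e', 'c']


Output: [2, 0, 2, 1, 2, 3, 2, 0, 1, 0, 2, 3]


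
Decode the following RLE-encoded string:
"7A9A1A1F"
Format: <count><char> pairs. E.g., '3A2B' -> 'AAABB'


Expanding each <count><char> pair:
  7A -> 'AAAAAAA'
  9A -> 'AAAAAAAAA'
  1A -> 'A'
  1F -> 'F'

Decoded = AAAAAAAAAAAAAAAAAF


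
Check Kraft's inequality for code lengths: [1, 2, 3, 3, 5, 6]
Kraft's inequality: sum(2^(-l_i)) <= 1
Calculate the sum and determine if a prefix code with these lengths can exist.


Sum = 2^(-1) + 2^(-2) + 2^(-3) + 2^(-3) + 2^(-5) + 2^(-6)
    = 0.5 + 0.25 + 0.125 + 0.125 + 0.03125 + 0.015625
    = 67/64 = 1.046875
Since 1.046875 > 1, Kraft's inequality is NOT satisfied.
A prefix code with these lengths CANNOT exist.

Kraft sum = 1.046875. Not satisfied.


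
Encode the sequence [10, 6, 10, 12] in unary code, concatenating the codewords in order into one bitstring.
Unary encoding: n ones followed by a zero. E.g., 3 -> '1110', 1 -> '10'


Encode each number as n ones followed by a terminating 0:
  10 -> 11111111110 (11 bits)
  6 -> 1111110 (7 bits)
  10 -> 11111111110 (11 bits)
  12 -> 1111111111110 (13 bits)
Total length = 11 + 7 + 11 + 13 = 42 bits.

Unary([10, 6, 10, 12]) = 111111111101111110111111111101111111111110 (42 bits)


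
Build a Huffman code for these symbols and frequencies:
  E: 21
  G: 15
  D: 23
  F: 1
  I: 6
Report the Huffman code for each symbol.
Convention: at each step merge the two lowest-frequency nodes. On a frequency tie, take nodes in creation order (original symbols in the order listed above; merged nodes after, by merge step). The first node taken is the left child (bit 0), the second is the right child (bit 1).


Huffman tree construction:
Step 1: Merge F(1) + I(6) = 7
Step 2: Merge (F+I)(7) + G(15) = 22
Step 3: Merge E(21) + ((F+I)+G)(22) = 43
Step 4: Merge D(23) + (E+((F+I)+G))(43) = 66
Read each symbol's code off the tree from the root (left child = 0, right child = 1).

Codes:
  E: 10 (length 2)
  G: 111 (length 3)
  D: 0 (length 1)
  F: 1100 (length 4)
  I: 1101 (length 4)
Average code length: 138/66 = 2.0909 bits/symbol


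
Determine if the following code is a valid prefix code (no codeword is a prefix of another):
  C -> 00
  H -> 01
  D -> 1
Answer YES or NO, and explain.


Checking each pair (does one codeword prefix another?):
  C='00' vs H='01': no prefix
  C='00' vs D='1': no prefix
  H='01' vs C='00': no prefix
  H='01' vs D='1': no prefix
  D='1' vs C='00': no prefix
  D='1' vs H='01': no prefix
No violation found over all pairs.

YES -- this is a valid prefix code. No codeword is a prefix of any other codeword.


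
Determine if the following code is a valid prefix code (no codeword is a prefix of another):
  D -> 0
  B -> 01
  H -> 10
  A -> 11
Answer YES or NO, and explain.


Checking each pair (does one codeword prefix another?):
  D='0' vs B='01': prefix -- VIOLATION

NO -- this is NOT a valid prefix code. D (0) is a prefix of B (01).


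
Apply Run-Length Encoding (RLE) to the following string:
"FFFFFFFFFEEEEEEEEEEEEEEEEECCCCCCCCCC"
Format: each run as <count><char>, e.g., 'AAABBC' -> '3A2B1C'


Scanning runs left to right:
  i=0: run of 'F' x 9 -> '9F'
  i=9: run of 'E' x 17 -> '17E'
  i=26: run of 'C' x 10 -> '10C'

RLE = 9F17E10C


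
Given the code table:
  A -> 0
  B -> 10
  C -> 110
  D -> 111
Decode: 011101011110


Decoding:
0 -> A
111 -> D
0 -> A
10 -> B
111 -> D
10 -> B


Result: ADABDB


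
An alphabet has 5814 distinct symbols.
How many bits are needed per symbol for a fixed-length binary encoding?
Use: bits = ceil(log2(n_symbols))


log2(5814) = 12.5053
Bracket: 2^12 = 4096 < 5814 <= 2^13 = 8192
So ceil(log2(5814)) = 13

bits = ceil(log2(5814)) = ceil(12.5053) = 13 bits


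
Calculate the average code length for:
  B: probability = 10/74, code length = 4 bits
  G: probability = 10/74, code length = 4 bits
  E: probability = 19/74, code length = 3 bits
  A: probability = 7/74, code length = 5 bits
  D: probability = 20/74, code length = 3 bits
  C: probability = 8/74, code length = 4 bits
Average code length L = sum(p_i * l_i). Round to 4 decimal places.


Weighted contributions p_i * l_i:
  B: (10/74) * 4 = 40/74
  G: (10/74) * 4 = 40/74
  E: (19/74) * 3 = 57/74
  A: (7/74) * 5 = 35/74
  D: (20/74) * 3 = 60/74
  C: (8/74) * 4 = 32/74
Sum = (40 + 40 + 57 + 35 + 60 + 32)/74 = 264/74

L = 264/74 = 3.5676 bits/symbol


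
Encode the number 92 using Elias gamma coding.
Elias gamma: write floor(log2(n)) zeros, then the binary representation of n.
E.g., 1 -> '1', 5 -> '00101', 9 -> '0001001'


num_bits = floor(log2(92)) + 1 = 7
leading_zeros = num_bits - 1 = 6
binary(92) = 1011100

Elias gamma(92) = '000000' + '1011100' = 0000001011100 (13 bits)


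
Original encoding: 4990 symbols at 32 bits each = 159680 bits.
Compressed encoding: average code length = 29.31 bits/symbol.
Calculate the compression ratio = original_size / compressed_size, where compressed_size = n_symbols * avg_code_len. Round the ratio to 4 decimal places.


original_size = n_symbols * orig_bits = 4990 * 32 = 159680 bits
compressed_size = n_symbols * avg_code_len = 4990 * 29.31 = 146256.9 bits
ratio = original_size / compressed_size = 159680 / 146256.9 = 1.0918

Compression ratio = 1.0918
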